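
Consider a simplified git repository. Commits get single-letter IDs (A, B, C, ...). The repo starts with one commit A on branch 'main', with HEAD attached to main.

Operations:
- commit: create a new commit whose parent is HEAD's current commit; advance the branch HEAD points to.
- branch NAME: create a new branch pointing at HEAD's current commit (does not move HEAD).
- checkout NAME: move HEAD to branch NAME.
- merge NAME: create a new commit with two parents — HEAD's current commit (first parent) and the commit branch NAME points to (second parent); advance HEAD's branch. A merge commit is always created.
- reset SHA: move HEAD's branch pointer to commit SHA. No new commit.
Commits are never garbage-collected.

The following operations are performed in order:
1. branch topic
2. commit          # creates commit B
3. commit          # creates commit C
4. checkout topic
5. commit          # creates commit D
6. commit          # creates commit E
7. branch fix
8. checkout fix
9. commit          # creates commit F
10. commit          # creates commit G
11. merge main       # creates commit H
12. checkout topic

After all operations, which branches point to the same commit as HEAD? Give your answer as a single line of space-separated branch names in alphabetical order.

Answer: topic

Derivation:
After op 1 (branch): HEAD=main@A [main=A topic=A]
After op 2 (commit): HEAD=main@B [main=B topic=A]
After op 3 (commit): HEAD=main@C [main=C topic=A]
After op 4 (checkout): HEAD=topic@A [main=C topic=A]
After op 5 (commit): HEAD=topic@D [main=C topic=D]
After op 6 (commit): HEAD=topic@E [main=C topic=E]
After op 7 (branch): HEAD=topic@E [fix=E main=C topic=E]
After op 8 (checkout): HEAD=fix@E [fix=E main=C topic=E]
After op 9 (commit): HEAD=fix@F [fix=F main=C topic=E]
After op 10 (commit): HEAD=fix@G [fix=G main=C topic=E]
After op 11 (merge): HEAD=fix@H [fix=H main=C topic=E]
After op 12 (checkout): HEAD=topic@E [fix=H main=C topic=E]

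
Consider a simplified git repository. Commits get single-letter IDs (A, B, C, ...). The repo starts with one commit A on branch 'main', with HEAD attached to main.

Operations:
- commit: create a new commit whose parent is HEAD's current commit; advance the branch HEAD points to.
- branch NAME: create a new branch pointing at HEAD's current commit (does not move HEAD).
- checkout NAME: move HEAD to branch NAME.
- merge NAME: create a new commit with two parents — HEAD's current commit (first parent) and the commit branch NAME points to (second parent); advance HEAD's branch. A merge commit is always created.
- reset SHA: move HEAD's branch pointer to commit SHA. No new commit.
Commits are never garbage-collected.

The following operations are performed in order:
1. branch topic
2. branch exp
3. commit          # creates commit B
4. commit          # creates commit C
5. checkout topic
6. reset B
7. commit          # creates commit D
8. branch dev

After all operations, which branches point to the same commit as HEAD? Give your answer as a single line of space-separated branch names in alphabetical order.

After op 1 (branch): HEAD=main@A [main=A topic=A]
After op 2 (branch): HEAD=main@A [exp=A main=A topic=A]
After op 3 (commit): HEAD=main@B [exp=A main=B topic=A]
After op 4 (commit): HEAD=main@C [exp=A main=C topic=A]
After op 5 (checkout): HEAD=topic@A [exp=A main=C topic=A]
After op 6 (reset): HEAD=topic@B [exp=A main=C topic=B]
After op 7 (commit): HEAD=topic@D [exp=A main=C topic=D]
After op 8 (branch): HEAD=topic@D [dev=D exp=A main=C topic=D]

Answer: dev topic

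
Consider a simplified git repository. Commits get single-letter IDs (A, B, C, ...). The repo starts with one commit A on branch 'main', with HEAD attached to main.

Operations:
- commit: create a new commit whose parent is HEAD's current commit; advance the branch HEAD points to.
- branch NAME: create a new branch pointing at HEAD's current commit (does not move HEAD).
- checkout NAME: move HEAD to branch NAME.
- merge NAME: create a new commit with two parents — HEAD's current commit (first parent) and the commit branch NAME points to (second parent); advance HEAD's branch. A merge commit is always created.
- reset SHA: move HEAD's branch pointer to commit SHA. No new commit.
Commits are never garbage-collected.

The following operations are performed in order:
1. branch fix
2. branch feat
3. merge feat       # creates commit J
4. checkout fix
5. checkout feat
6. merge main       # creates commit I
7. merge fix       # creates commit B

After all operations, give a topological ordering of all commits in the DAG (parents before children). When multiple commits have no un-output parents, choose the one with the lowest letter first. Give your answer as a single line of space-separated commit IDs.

After op 1 (branch): HEAD=main@A [fix=A main=A]
After op 2 (branch): HEAD=main@A [feat=A fix=A main=A]
After op 3 (merge): HEAD=main@J [feat=A fix=A main=J]
After op 4 (checkout): HEAD=fix@A [feat=A fix=A main=J]
After op 5 (checkout): HEAD=feat@A [feat=A fix=A main=J]
After op 6 (merge): HEAD=feat@I [feat=I fix=A main=J]
After op 7 (merge): HEAD=feat@B [feat=B fix=A main=J]
commit A: parents=[]
commit B: parents=['I', 'A']
commit I: parents=['A', 'J']
commit J: parents=['A', 'A']

Answer: A J I B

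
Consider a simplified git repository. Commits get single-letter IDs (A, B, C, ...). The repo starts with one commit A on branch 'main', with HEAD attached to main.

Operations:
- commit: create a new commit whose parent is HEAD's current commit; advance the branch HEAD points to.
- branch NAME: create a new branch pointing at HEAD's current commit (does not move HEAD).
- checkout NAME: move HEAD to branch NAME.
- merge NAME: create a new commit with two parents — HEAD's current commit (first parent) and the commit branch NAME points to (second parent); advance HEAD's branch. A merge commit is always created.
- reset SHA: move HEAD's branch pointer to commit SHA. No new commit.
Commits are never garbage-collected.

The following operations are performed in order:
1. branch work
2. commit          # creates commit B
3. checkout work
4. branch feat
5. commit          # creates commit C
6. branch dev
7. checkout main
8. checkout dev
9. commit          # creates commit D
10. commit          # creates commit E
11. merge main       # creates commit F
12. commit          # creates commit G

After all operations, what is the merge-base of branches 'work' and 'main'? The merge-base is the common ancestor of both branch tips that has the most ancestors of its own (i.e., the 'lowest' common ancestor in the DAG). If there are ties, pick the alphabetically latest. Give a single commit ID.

Answer: A

Derivation:
After op 1 (branch): HEAD=main@A [main=A work=A]
After op 2 (commit): HEAD=main@B [main=B work=A]
After op 3 (checkout): HEAD=work@A [main=B work=A]
After op 4 (branch): HEAD=work@A [feat=A main=B work=A]
After op 5 (commit): HEAD=work@C [feat=A main=B work=C]
After op 6 (branch): HEAD=work@C [dev=C feat=A main=B work=C]
After op 7 (checkout): HEAD=main@B [dev=C feat=A main=B work=C]
After op 8 (checkout): HEAD=dev@C [dev=C feat=A main=B work=C]
After op 9 (commit): HEAD=dev@D [dev=D feat=A main=B work=C]
After op 10 (commit): HEAD=dev@E [dev=E feat=A main=B work=C]
After op 11 (merge): HEAD=dev@F [dev=F feat=A main=B work=C]
After op 12 (commit): HEAD=dev@G [dev=G feat=A main=B work=C]
ancestors(work=C): ['A', 'C']
ancestors(main=B): ['A', 'B']
common: ['A']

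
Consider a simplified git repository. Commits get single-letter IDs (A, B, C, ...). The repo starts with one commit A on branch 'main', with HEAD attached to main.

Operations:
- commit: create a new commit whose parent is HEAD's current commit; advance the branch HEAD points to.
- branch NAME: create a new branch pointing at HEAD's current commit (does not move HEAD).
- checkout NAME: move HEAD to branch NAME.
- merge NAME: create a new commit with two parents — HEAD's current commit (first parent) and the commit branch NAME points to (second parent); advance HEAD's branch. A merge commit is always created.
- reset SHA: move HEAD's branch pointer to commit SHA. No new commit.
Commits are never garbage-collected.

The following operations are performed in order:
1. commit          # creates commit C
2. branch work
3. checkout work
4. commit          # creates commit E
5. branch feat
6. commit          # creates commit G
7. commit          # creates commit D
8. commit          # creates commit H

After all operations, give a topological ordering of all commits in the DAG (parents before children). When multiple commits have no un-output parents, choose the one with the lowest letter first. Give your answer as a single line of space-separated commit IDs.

Answer: A C E G D H

Derivation:
After op 1 (commit): HEAD=main@C [main=C]
After op 2 (branch): HEAD=main@C [main=C work=C]
After op 3 (checkout): HEAD=work@C [main=C work=C]
After op 4 (commit): HEAD=work@E [main=C work=E]
After op 5 (branch): HEAD=work@E [feat=E main=C work=E]
After op 6 (commit): HEAD=work@G [feat=E main=C work=G]
After op 7 (commit): HEAD=work@D [feat=E main=C work=D]
After op 8 (commit): HEAD=work@H [feat=E main=C work=H]
commit A: parents=[]
commit C: parents=['A']
commit D: parents=['G']
commit E: parents=['C']
commit G: parents=['E']
commit H: parents=['D']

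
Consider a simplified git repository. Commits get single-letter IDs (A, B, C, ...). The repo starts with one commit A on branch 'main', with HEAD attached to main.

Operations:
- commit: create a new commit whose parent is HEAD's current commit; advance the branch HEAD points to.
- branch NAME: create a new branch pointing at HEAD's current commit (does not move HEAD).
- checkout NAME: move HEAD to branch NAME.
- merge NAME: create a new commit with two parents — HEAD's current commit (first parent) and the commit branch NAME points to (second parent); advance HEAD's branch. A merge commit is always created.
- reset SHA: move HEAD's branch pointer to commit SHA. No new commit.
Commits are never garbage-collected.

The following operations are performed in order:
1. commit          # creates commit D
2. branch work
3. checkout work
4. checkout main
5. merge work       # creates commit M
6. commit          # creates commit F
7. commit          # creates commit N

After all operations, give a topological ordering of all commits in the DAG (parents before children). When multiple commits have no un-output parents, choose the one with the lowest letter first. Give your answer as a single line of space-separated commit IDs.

After op 1 (commit): HEAD=main@D [main=D]
After op 2 (branch): HEAD=main@D [main=D work=D]
After op 3 (checkout): HEAD=work@D [main=D work=D]
After op 4 (checkout): HEAD=main@D [main=D work=D]
After op 5 (merge): HEAD=main@M [main=M work=D]
After op 6 (commit): HEAD=main@F [main=F work=D]
After op 7 (commit): HEAD=main@N [main=N work=D]
commit A: parents=[]
commit D: parents=['A']
commit F: parents=['M']
commit M: parents=['D', 'D']
commit N: parents=['F']

Answer: A D M F N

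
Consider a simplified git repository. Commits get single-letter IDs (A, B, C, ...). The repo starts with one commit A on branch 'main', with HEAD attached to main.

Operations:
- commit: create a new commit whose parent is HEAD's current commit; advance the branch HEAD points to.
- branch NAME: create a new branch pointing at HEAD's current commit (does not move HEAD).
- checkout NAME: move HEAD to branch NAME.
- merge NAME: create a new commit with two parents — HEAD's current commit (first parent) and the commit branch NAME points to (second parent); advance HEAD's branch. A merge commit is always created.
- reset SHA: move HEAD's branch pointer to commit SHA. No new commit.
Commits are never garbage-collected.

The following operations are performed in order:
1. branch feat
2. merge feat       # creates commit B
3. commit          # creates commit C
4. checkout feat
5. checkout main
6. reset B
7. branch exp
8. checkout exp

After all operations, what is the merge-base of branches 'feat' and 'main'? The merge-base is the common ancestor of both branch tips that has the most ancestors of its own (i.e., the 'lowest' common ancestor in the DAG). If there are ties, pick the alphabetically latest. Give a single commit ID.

Answer: A

Derivation:
After op 1 (branch): HEAD=main@A [feat=A main=A]
After op 2 (merge): HEAD=main@B [feat=A main=B]
After op 3 (commit): HEAD=main@C [feat=A main=C]
After op 4 (checkout): HEAD=feat@A [feat=A main=C]
After op 5 (checkout): HEAD=main@C [feat=A main=C]
After op 6 (reset): HEAD=main@B [feat=A main=B]
After op 7 (branch): HEAD=main@B [exp=B feat=A main=B]
After op 8 (checkout): HEAD=exp@B [exp=B feat=A main=B]
ancestors(feat=A): ['A']
ancestors(main=B): ['A', 'B']
common: ['A']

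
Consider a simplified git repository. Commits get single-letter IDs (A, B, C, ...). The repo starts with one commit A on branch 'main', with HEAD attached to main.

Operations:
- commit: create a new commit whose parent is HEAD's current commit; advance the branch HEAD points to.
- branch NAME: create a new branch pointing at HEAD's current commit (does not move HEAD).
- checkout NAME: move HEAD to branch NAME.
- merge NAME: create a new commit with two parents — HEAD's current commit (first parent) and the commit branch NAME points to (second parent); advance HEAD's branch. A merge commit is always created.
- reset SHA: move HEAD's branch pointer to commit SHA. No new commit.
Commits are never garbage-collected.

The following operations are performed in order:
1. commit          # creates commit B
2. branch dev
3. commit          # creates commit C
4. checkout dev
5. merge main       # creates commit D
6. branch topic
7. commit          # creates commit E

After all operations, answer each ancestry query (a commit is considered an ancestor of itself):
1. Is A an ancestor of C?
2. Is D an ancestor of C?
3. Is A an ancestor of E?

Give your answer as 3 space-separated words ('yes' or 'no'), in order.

Answer: yes no yes

Derivation:
After op 1 (commit): HEAD=main@B [main=B]
After op 2 (branch): HEAD=main@B [dev=B main=B]
After op 3 (commit): HEAD=main@C [dev=B main=C]
After op 4 (checkout): HEAD=dev@B [dev=B main=C]
After op 5 (merge): HEAD=dev@D [dev=D main=C]
After op 6 (branch): HEAD=dev@D [dev=D main=C topic=D]
After op 7 (commit): HEAD=dev@E [dev=E main=C topic=D]
ancestors(C) = {A,B,C}; A in? yes
ancestors(C) = {A,B,C}; D in? no
ancestors(E) = {A,B,C,D,E}; A in? yes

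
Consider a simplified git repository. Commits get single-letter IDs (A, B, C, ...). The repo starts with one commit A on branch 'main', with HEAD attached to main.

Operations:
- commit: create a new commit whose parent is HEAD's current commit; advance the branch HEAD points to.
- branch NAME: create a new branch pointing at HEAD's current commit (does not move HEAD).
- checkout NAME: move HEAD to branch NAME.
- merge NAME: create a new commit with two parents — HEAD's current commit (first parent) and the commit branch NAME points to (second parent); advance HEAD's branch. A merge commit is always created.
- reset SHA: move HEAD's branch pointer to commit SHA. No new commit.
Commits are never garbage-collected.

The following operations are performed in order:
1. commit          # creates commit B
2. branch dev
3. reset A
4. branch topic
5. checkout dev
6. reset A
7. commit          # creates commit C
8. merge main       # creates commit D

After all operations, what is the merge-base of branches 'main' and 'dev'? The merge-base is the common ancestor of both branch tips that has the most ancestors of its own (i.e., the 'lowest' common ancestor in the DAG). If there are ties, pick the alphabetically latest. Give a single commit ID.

Answer: A

Derivation:
After op 1 (commit): HEAD=main@B [main=B]
After op 2 (branch): HEAD=main@B [dev=B main=B]
After op 3 (reset): HEAD=main@A [dev=B main=A]
After op 4 (branch): HEAD=main@A [dev=B main=A topic=A]
After op 5 (checkout): HEAD=dev@B [dev=B main=A topic=A]
After op 6 (reset): HEAD=dev@A [dev=A main=A topic=A]
After op 7 (commit): HEAD=dev@C [dev=C main=A topic=A]
After op 8 (merge): HEAD=dev@D [dev=D main=A topic=A]
ancestors(main=A): ['A']
ancestors(dev=D): ['A', 'C', 'D']
common: ['A']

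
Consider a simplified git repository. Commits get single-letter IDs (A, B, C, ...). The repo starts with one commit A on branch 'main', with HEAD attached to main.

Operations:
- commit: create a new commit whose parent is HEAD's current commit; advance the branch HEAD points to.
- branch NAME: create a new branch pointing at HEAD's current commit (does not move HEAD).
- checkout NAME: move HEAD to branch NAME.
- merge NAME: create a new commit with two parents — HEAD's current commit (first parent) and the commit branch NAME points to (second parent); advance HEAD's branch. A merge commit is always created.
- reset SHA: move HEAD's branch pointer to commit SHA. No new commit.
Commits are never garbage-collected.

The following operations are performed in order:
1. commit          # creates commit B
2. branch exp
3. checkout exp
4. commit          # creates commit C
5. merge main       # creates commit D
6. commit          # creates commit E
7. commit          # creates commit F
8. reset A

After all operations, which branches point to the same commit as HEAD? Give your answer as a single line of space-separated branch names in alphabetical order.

After op 1 (commit): HEAD=main@B [main=B]
After op 2 (branch): HEAD=main@B [exp=B main=B]
After op 3 (checkout): HEAD=exp@B [exp=B main=B]
After op 4 (commit): HEAD=exp@C [exp=C main=B]
After op 5 (merge): HEAD=exp@D [exp=D main=B]
After op 6 (commit): HEAD=exp@E [exp=E main=B]
After op 7 (commit): HEAD=exp@F [exp=F main=B]
After op 8 (reset): HEAD=exp@A [exp=A main=B]

Answer: exp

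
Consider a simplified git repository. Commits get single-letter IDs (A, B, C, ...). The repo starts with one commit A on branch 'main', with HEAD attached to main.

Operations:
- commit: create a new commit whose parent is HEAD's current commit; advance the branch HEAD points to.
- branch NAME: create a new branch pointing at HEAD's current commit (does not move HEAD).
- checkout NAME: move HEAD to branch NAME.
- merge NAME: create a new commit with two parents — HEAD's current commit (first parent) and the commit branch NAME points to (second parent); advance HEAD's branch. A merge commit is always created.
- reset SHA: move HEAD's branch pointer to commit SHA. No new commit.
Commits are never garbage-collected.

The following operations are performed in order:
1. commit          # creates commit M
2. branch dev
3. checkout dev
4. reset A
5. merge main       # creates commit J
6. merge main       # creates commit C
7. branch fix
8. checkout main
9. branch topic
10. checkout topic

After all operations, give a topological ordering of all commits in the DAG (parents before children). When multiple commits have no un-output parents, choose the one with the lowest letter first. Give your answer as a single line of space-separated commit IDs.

Answer: A M J C

Derivation:
After op 1 (commit): HEAD=main@M [main=M]
After op 2 (branch): HEAD=main@M [dev=M main=M]
After op 3 (checkout): HEAD=dev@M [dev=M main=M]
After op 4 (reset): HEAD=dev@A [dev=A main=M]
After op 5 (merge): HEAD=dev@J [dev=J main=M]
After op 6 (merge): HEAD=dev@C [dev=C main=M]
After op 7 (branch): HEAD=dev@C [dev=C fix=C main=M]
After op 8 (checkout): HEAD=main@M [dev=C fix=C main=M]
After op 9 (branch): HEAD=main@M [dev=C fix=C main=M topic=M]
After op 10 (checkout): HEAD=topic@M [dev=C fix=C main=M topic=M]
commit A: parents=[]
commit C: parents=['J', 'M']
commit J: parents=['A', 'M']
commit M: parents=['A']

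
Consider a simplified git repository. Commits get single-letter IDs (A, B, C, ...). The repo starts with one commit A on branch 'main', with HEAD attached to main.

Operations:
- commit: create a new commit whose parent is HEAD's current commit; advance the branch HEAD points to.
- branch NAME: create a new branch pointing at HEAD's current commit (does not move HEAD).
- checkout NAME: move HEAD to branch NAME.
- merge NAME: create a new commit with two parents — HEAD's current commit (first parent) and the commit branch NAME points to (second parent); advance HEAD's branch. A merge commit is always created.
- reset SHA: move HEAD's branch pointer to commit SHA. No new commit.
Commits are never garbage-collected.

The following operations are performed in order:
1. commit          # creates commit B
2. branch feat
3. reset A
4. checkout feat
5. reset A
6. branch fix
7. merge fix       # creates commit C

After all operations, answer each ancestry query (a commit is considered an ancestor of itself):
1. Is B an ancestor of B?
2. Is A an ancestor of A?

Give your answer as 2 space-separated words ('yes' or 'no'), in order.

Answer: yes yes

Derivation:
After op 1 (commit): HEAD=main@B [main=B]
After op 2 (branch): HEAD=main@B [feat=B main=B]
After op 3 (reset): HEAD=main@A [feat=B main=A]
After op 4 (checkout): HEAD=feat@B [feat=B main=A]
After op 5 (reset): HEAD=feat@A [feat=A main=A]
After op 6 (branch): HEAD=feat@A [feat=A fix=A main=A]
After op 7 (merge): HEAD=feat@C [feat=C fix=A main=A]
ancestors(B) = {A,B}; B in? yes
ancestors(A) = {A}; A in? yes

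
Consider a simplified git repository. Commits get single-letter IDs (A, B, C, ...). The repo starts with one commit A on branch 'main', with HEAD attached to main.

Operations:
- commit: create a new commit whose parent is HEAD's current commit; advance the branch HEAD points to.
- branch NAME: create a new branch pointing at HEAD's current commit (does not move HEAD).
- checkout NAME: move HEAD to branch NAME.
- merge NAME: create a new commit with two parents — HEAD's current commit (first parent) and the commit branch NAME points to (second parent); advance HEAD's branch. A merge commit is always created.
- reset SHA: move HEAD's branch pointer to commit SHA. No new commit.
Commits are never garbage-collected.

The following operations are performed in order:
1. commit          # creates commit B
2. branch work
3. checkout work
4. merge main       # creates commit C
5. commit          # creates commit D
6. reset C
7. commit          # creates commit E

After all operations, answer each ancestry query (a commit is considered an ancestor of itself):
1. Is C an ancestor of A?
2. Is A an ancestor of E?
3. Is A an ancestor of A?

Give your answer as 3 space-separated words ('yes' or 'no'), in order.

Answer: no yes yes

Derivation:
After op 1 (commit): HEAD=main@B [main=B]
After op 2 (branch): HEAD=main@B [main=B work=B]
After op 3 (checkout): HEAD=work@B [main=B work=B]
After op 4 (merge): HEAD=work@C [main=B work=C]
After op 5 (commit): HEAD=work@D [main=B work=D]
After op 6 (reset): HEAD=work@C [main=B work=C]
After op 7 (commit): HEAD=work@E [main=B work=E]
ancestors(A) = {A}; C in? no
ancestors(E) = {A,B,C,E}; A in? yes
ancestors(A) = {A}; A in? yes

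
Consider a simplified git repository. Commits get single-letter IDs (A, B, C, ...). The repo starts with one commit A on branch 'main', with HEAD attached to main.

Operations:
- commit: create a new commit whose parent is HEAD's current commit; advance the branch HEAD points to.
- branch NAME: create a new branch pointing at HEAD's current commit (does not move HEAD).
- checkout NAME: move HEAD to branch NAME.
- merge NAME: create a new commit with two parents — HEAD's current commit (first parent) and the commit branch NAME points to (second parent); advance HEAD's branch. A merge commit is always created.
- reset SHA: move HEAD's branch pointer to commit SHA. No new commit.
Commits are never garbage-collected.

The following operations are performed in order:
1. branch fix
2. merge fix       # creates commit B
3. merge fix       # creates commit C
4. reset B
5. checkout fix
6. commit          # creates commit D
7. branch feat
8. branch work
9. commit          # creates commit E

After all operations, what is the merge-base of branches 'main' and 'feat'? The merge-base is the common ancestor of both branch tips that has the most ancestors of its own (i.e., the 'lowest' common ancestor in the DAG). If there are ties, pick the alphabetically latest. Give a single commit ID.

Answer: A

Derivation:
After op 1 (branch): HEAD=main@A [fix=A main=A]
After op 2 (merge): HEAD=main@B [fix=A main=B]
After op 3 (merge): HEAD=main@C [fix=A main=C]
After op 4 (reset): HEAD=main@B [fix=A main=B]
After op 5 (checkout): HEAD=fix@A [fix=A main=B]
After op 6 (commit): HEAD=fix@D [fix=D main=B]
After op 7 (branch): HEAD=fix@D [feat=D fix=D main=B]
After op 8 (branch): HEAD=fix@D [feat=D fix=D main=B work=D]
After op 9 (commit): HEAD=fix@E [feat=D fix=E main=B work=D]
ancestors(main=B): ['A', 'B']
ancestors(feat=D): ['A', 'D']
common: ['A']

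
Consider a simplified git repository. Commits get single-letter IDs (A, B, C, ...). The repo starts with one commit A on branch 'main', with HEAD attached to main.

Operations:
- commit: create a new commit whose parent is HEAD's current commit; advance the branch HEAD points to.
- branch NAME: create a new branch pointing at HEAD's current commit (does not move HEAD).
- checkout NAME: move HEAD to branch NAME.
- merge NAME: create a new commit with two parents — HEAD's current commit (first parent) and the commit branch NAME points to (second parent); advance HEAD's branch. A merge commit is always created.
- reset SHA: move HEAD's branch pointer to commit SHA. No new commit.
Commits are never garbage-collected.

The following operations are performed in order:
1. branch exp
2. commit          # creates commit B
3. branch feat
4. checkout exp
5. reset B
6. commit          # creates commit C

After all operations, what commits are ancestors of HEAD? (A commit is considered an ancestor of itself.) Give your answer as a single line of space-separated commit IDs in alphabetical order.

After op 1 (branch): HEAD=main@A [exp=A main=A]
After op 2 (commit): HEAD=main@B [exp=A main=B]
After op 3 (branch): HEAD=main@B [exp=A feat=B main=B]
After op 4 (checkout): HEAD=exp@A [exp=A feat=B main=B]
After op 5 (reset): HEAD=exp@B [exp=B feat=B main=B]
After op 6 (commit): HEAD=exp@C [exp=C feat=B main=B]

Answer: A B C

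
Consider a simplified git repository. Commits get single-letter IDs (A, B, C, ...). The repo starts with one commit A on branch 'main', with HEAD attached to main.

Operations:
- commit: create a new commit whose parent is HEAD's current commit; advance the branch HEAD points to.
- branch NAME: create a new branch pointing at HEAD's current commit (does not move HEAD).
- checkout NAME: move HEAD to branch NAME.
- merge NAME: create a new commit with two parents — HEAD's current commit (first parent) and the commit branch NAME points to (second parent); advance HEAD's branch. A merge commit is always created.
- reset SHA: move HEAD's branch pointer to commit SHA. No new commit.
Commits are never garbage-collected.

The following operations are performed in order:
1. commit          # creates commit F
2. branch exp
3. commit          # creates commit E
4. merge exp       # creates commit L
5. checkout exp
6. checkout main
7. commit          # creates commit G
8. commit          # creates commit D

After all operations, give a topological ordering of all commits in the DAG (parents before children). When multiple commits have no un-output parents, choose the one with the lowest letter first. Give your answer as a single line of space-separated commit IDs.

After op 1 (commit): HEAD=main@F [main=F]
After op 2 (branch): HEAD=main@F [exp=F main=F]
After op 3 (commit): HEAD=main@E [exp=F main=E]
After op 4 (merge): HEAD=main@L [exp=F main=L]
After op 5 (checkout): HEAD=exp@F [exp=F main=L]
After op 6 (checkout): HEAD=main@L [exp=F main=L]
After op 7 (commit): HEAD=main@G [exp=F main=G]
After op 8 (commit): HEAD=main@D [exp=F main=D]
commit A: parents=[]
commit D: parents=['G']
commit E: parents=['F']
commit F: parents=['A']
commit G: parents=['L']
commit L: parents=['E', 'F']

Answer: A F E L G D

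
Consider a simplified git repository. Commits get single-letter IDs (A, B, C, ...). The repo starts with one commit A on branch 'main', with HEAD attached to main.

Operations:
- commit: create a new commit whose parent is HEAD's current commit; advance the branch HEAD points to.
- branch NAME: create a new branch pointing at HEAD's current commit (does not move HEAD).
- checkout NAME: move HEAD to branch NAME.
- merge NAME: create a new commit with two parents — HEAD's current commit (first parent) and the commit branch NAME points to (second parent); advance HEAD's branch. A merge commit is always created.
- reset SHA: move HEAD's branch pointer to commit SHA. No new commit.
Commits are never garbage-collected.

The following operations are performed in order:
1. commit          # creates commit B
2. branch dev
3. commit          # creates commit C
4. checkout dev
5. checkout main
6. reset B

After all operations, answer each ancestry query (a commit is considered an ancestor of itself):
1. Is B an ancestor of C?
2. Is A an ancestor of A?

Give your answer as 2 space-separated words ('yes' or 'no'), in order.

After op 1 (commit): HEAD=main@B [main=B]
After op 2 (branch): HEAD=main@B [dev=B main=B]
After op 3 (commit): HEAD=main@C [dev=B main=C]
After op 4 (checkout): HEAD=dev@B [dev=B main=C]
After op 5 (checkout): HEAD=main@C [dev=B main=C]
After op 6 (reset): HEAD=main@B [dev=B main=B]
ancestors(C) = {A,B,C}; B in? yes
ancestors(A) = {A}; A in? yes

Answer: yes yes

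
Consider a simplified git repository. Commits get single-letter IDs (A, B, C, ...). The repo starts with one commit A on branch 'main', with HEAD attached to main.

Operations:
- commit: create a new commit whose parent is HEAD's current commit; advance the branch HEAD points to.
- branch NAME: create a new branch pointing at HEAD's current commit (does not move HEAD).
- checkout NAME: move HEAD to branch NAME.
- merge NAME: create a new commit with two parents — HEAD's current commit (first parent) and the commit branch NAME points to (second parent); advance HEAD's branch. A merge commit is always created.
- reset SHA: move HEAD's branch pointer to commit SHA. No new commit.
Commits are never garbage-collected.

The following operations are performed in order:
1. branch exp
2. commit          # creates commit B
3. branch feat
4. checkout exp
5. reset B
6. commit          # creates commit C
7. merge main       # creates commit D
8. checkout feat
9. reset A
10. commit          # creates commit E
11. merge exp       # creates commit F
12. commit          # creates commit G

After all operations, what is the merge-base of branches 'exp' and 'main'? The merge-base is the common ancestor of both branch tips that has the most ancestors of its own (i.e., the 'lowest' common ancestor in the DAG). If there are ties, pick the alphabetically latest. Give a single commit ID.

Answer: B

Derivation:
After op 1 (branch): HEAD=main@A [exp=A main=A]
After op 2 (commit): HEAD=main@B [exp=A main=B]
After op 3 (branch): HEAD=main@B [exp=A feat=B main=B]
After op 4 (checkout): HEAD=exp@A [exp=A feat=B main=B]
After op 5 (reset): HEAD=exp@B [exp=B feat=B main=B]
After op 6 (commit): HEAD=exp@C [exp=C feat=B main=B]
After op 7 (merge): HEAD=exp@D [exp=D feat=B main=B]
After op 8 (checkout): HEAD=feat@B [exp=D feat=B main=B]
After op 9 (reset): HEAD=feat@A [exp=D feat=A main=B]
After op 10 (commit): HEAD=feat@E [exp=D feat=E main=B]
After op 11 (merge): HEAD=feat@F [exp=D feat=F main=B]
After op 12 (commit): HEAD=feat@G [exp=D feat=G main=B]
ancestors(exp=D): ['A', 'B', 'C', 'D']
ancestors(main=B): ['A', 'B']
common: ['A', 'B']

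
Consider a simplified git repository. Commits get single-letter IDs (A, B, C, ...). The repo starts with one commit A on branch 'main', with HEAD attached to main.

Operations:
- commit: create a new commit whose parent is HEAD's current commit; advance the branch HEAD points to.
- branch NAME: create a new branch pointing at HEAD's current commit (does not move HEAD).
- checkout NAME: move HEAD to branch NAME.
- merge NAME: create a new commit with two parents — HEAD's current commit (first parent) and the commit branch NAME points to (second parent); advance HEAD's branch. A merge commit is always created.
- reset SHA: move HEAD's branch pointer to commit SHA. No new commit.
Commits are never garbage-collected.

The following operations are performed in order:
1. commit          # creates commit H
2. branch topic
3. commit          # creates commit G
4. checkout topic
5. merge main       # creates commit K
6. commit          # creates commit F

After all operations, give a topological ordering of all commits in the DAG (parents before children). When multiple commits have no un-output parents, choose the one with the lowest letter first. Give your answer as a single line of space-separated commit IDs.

Answer: A H G K F

Derivation:
After op 1 (commit): HEAD=main@H [main=H]
After op 2 (branch): HEAD=main@H [main=H topic=H]
After op 3 (commit): HEAD=main@G [main=G topic=H]
After op 4 (checkout): HEAD=topic@H [main=G topic=H]
After op 5 (merge): HEAD=topic@K [main=G topic=K]
After op 6 (commit): HEAD=topic@F [main=G topic=F]
commit A: parents=[]
commit F: parents=['K']
commit G: parents=['H']
commit H: parents=['A']
commit K: parents=['H', 'G']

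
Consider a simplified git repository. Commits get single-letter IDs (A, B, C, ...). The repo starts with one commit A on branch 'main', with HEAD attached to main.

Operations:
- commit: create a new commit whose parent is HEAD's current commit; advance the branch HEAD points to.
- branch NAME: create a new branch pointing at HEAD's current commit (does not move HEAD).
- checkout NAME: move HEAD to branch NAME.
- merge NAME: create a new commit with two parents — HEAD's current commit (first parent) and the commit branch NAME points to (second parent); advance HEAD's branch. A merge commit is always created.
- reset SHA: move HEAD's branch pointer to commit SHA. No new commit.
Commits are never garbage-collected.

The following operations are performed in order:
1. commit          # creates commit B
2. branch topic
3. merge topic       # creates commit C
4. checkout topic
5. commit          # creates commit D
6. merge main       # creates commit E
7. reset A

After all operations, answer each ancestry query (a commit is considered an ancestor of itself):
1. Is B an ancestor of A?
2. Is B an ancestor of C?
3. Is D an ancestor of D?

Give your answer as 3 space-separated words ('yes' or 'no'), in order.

After op 1 (commit): HEAD=main@B [main=B]
After op 2 (branch): HEAD=main@B [main=B topic=B]
After op 3 (merge): HEAD=main@C [main=C topic=B]
After op 4 (checkout): HEAD=topic@B [main=C topic=B]
After op 5 (commit): HEAD=topic@D [main=C topic=D]
After op 6 (merge): HEAD=topic@E [main=C topic=E]
After op 7 (reset): HEAD=topic@A [main=C topic=A]
ancestors(A) = {A}; B in? no
ancestors(C) = {A,B,C}; B in? yes
ancestors(D) = {A,B,D}; D in? yes

Answer: no yes yes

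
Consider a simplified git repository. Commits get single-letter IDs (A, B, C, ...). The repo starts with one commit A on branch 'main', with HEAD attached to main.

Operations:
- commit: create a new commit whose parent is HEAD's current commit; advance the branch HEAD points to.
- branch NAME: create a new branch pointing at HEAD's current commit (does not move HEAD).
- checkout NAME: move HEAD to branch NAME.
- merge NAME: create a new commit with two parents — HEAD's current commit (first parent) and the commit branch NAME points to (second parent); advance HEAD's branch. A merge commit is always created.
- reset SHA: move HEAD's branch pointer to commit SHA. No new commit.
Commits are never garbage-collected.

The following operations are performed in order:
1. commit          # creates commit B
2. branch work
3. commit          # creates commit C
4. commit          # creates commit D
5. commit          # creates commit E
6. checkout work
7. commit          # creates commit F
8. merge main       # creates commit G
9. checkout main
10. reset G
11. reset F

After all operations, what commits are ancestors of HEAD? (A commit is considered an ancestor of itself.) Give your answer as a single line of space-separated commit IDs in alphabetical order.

Answer: A B F

Derivation:
After op 1 (commit): HEAD=main@B [main=B]
After op 2 (branch): HEAD=main@B [main=B work=B]
After op 3 (commit): HEAD=main@C [main=C work=B]
After op 4 (commit): HEAD=main@D [main=D work=B]
After op 5 (commit): HEAD=main@E [main=E work=B]
After op 6 (checkout): HEAD=work@B [main=E work=B]
After op 7 (commit): HEAD=work@F [main=E work=F]
After op 8 (merge): HEAD=work@G [main=E work=G]
After op 9 (checkout): HEAD=main@E [main=E work=G]
After op 10 (reset): HEAD=main@G [main=G work=G]
After op 11 (reset): HEAD=main@F [main=F work=G]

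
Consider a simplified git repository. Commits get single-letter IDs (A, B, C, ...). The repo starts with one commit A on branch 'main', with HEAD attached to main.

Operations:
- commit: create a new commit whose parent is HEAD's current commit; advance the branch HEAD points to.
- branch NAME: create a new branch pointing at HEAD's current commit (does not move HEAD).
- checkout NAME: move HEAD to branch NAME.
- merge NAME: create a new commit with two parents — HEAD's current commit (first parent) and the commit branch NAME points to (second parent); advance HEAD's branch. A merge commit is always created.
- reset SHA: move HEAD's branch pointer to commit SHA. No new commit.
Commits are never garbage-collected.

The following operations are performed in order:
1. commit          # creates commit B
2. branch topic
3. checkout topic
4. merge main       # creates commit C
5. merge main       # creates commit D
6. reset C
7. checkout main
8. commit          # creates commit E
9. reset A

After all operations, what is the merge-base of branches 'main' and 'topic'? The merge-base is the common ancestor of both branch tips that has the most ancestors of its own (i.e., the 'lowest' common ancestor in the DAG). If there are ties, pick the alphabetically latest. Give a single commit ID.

Answer: A

Derivation:
After op 1 (commit): HEAD=main@B [main=B]
After op 2 (branch): HEAD=main@B [main=B topic=B]
After op 3 (checkout): HEAD=topic@B [main=B topic=B]
After op 4 (merge): HEAD=topic@C [main=B topic=C]
After op 5 (merge): HEAD=topic@D [main=B topic=D]
After op 6 (reset): HEAD=topic@C [main=B topic=C]
After op 7 (checkout): HEAD=main@B [main=B topic=C]
After op 8 (commit): HEAD=main@E [main=E topic=C]
After op 9 (reset): HEAD=main@A [main=A topic=C]
ancestors(main=A): ['A']
ancestors(topic=C): ['A', 'B', 'C']
common: ['A']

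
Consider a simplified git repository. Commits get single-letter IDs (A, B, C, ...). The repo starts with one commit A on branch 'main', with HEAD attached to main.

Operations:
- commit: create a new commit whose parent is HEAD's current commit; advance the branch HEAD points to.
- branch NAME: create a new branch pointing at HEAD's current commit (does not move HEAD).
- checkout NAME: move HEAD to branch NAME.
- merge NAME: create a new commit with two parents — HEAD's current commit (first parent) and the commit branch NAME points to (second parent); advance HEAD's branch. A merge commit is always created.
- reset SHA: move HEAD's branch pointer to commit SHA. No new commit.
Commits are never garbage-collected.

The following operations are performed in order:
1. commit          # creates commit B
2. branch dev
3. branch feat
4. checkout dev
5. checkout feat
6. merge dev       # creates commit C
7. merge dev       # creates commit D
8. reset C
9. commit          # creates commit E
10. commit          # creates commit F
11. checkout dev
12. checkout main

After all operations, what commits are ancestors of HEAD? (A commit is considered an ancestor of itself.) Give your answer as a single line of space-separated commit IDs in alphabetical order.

After op 1 (commit): HEAD=main@B [main=B]
After op 2 (branch): HEAD=main@B [dev=B main=B]
After op 3 (branch): HEAD=main@B [dev=B feat=B main=B]
After op 4 (checkout): HEAD=dev@B [dev=B feat=B main=B]
After op 5 (checkout): HEAD=feat@B [dev=B feat=B main=B]
After op 6 (merge): HEAD=feat@C [dev=B feat=C main=B]
After op 7 (merge): HEAD=feat@D [dev=B feat=D main=B]
After op 8 (reset): HEAD=feat@C [dev=B feat=C main=B]
After op 9 (commit): HEAD=feat@E [dev=B feat=E main=B]
After op 10 (commit): HEAD=feat@F [dev=B feat=F main=B]
After op 11 (checkout): HEAD=dev@B [dev=B feat=F main=B]
After op 12 (checkout): HEAD=main@B [dev=B feat=F main=B]

Answer: A B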